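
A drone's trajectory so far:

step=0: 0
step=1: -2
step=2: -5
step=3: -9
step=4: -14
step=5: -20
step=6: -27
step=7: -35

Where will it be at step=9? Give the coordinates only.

-54

First differences are -2, -3, -4, -5, -6, -7, -8; their common second difference is -1 (constant acceleration).
step 8: -35 − 9 → -44
step 9: -44 − 10 → -54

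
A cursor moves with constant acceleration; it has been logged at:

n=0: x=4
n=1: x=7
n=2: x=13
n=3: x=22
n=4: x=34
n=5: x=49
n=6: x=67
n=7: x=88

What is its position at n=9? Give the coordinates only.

First differences are +3, +6, +9, +12, +15, +18, +21; their common second difference is +3 (constant acceleration).
step 8: 88 + 24 → x=112
step 9: 112 + 27 → x=139

x=139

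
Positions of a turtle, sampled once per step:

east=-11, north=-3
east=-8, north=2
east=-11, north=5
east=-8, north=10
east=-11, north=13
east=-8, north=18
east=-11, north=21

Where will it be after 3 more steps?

Differencing gives (+3,+5), (-3,+3), (+3,+5), (-3,+3), (+3,+5), (-3,+3). This is the pattern (+3,+5), (-3,+3) repeated.
step 7: apply (+3,+5) → east=-8, north=26
step 8: apply (-3,+3) → east=-11, north=29
step 9: apply (+3,+5) → east=-8, north=34

east=-8, north=34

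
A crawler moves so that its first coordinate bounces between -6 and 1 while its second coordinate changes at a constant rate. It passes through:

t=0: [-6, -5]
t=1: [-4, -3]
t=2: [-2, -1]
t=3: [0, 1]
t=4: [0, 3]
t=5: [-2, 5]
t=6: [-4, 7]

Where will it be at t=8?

[-4, 11]

The first coordinate reflects between -6 and 1, moving 2 per step.
  step 7: -4 → -6
  step 8: -6 → -4
The second coordinate changes by +2 each step: at step 8 it is 11.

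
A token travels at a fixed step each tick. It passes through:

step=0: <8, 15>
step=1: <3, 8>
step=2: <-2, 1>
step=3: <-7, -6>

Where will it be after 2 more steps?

<-17, -20>

Each step adds <-5, -7> to the position.
step 4: <-7, -6> + <-5, -7> → <-12, -13>
step 5: <-12, -13> + <-5, -7> → <-17, -20>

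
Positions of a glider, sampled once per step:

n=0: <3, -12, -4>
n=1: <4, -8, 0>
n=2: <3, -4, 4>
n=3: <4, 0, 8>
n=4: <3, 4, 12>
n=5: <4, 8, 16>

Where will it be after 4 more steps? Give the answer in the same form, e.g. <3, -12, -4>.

<4, 24, 32>

First: cycles through 3, 4 every 2 steps. Step 9 lands at position 1 of the cycle → 4.
Second: linear, +4 per step → 24 at step 9.
Third: linear, +4 per step → 32 at step 9.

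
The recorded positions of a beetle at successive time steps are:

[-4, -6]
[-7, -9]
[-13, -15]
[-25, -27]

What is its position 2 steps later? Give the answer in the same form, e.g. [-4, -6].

Consecutive displacements [-3, -3], [-6, -6], [-12, -12] scale by a factor of 2 each step.
step 4: [-25, -27] + [-24, -24] → [-49, -51]
step 5: [-49, -51] + [-48, -48] → [-97, -99]

[-97, -99]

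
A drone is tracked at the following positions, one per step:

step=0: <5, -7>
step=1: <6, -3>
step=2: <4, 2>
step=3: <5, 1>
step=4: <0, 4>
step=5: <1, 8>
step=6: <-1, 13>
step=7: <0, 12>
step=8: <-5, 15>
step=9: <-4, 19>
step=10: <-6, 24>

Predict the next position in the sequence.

Differencing gives <+1, +4>, <-2, +5>, <+1, -1>, <-5, +3>, <+1, +4>, <-2, +5>, <+1, -1>, <-5, +3>, <+1, +4>, <-2, +5>. This is the pattern <+1, +4>, <-2, +5>, <+1, -1>, <-5, +3> repeated.
step 11: apply <+1, -1> → <-5, 23>

<-5, 23>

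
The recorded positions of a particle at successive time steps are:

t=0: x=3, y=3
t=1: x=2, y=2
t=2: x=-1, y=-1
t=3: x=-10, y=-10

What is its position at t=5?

Consecutive displacements (-1, -1), (-3, -3), (-9, -9) scale by a factor of 3 each step.
step 4: x=-10, y=-10 + (-27, -27) → x=-37, y=-37
step 5: x=-37, y=-37 + (-81, -81) → x=-118, y=-118

x=-118, y=-118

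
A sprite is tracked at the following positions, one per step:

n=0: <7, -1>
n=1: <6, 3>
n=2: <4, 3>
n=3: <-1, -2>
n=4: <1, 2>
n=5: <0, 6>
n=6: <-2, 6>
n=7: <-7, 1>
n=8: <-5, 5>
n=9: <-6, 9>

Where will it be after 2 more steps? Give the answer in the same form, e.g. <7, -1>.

<-13, 4>

Differencing gives <-1, +4>, <-2, +0>, <-5, -5>, <+2, +4>, <-1, +4>, <-2, +0>, <-5, -5>, <+2, +4>, <-1, +4>. This is the pattern <-1, +4>, <-2, +0>, <-5, -5>, <+2, +4> repeated.
step 10: apply <-2, +0> → <-8, 9>
step 11: apply <-5, -5> → <-13, 4>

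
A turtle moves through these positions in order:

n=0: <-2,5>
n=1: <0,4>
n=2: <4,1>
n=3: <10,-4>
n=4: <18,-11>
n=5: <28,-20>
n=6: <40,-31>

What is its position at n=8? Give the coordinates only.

Taking differences between consecutive positions: <+2,-1>, <+4,-3>, <+6,-5>, <+8,-7>, <+10,-9>, <+12,-11>. These grow by <+2,-2> each step.
step 7: <40,-31> + <+14,-13> → <54,-44>
step 8: <54,-44> + <+16,-15> → <70,-59>

<70,-59>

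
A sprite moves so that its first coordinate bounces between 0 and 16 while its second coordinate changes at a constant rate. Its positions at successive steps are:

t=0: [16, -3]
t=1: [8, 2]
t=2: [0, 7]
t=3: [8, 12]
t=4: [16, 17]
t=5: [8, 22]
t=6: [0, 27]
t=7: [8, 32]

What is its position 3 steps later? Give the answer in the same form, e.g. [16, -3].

The first coordinate travels 8 per step and bounces off the walls at 0 and 16.
  step 8: 8 → 16
  step 9: 16 → 8
  step 10: 8 → 0
The second coordinate changes by +5 each step: at step 10 it is 47.

[0, 47]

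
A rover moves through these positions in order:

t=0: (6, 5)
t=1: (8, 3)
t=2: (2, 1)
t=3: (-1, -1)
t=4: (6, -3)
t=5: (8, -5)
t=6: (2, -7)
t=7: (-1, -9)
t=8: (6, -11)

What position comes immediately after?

The first coordinate repeats the cycle [6, 8, 2, -1] with period 4; step 9 mod 4 = 1, giving 8.
The second coordinate changes by -2 each step, so at step 9 it is 5 + 9·(-2) = -13.

(8, -13)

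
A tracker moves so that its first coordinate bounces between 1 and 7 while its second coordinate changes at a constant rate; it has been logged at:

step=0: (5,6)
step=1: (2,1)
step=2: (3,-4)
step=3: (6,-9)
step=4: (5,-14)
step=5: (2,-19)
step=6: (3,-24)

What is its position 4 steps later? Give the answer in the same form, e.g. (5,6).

The first coordinate travels 3 per step and bounces off the walls at 1 and 7.
  step 7: 3 → 6
  step 8: 6 → 5
  step 9: 5 → 2
  step 10: 2 → 3
The second coordinate changes by -5 each step: at step 10 it is -44.

(3,-44)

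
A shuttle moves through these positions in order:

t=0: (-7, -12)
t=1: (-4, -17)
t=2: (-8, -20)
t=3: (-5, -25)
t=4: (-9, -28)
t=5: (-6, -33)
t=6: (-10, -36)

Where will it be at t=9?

(-8, -49)

Step-to-step displacements: (+3, -5), (-4, -3), (+3, -5), (-4, -3), (+3, -5), (-4, -3) — a repeating cycle of length 2.
step 7: apply (+3, -5) → (-7, -41)
step 8: apply (-4, -3) → (-11, -44)
step 9: apply (+3, -5) → (-8, -49)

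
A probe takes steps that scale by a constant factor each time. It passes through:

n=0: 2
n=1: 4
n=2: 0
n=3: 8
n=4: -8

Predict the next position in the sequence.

Consecutive displacements +2, -4, +8, -16 scale by a factor of -2 each step.
step 5: -8 + 32 → 24

24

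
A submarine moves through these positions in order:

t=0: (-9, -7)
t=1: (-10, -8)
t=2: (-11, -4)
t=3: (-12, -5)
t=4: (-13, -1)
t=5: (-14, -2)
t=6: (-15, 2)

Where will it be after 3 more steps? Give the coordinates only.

(-18, 4)

Step-to-step displacements: (-1, -1), (-1, +4), (-1, -1), (-1, +4), (-1, -1), (-1, +4) — a repeating cycle of length 2.
step 7: apply (-1, -1) → (-16, 1)
step 8: apply (-1, +4) → (-17, 5)
step 9: apply (-1, -1) → (-18, 4)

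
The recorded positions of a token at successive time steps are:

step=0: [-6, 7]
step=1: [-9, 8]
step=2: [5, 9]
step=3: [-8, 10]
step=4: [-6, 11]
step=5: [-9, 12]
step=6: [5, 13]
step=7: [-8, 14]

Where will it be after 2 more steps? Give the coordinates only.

[-9, 16]

First: cycles through -6, -9, 5, -8 every 4 steps. Step 9 lands at position 1 of the cycle → -9.
Second: linear, +1 per step → 16 at step 9.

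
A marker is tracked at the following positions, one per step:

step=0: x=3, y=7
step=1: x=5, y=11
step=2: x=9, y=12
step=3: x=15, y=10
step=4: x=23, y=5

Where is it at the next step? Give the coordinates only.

Taking differences between consecutive positions: (+2, +4), (+4, +1), (+6, -2), (+8, -5). These grow by (+2, -3) each step.
step 5: x=23, y=5 + (+10, -8) → x=33, y=-3

x=33, y=-3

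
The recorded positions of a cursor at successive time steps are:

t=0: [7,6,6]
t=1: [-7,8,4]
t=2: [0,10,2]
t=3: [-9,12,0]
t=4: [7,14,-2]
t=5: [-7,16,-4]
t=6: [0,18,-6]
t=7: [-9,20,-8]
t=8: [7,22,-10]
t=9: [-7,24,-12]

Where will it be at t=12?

First: cycles through 7, -7, 0, -9 every 4 steps. Step 12 lands at position 0 of the cycle → 7.
Second: linear, +2 per step → 30 at step 12.
Third: linear, -2 per step → -18 at step 12.

[7,30,-18]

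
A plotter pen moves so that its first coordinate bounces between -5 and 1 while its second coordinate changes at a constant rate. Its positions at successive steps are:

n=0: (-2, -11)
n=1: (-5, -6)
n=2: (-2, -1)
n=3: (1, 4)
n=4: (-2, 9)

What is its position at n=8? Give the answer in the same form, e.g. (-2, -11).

The first coordinate travels 3 per step and bounces off the walls at -5 and 1.
  step 5: -2 → -5
  step 6: -5 → -2
  step 7: -2 → 1
  step 8: 1 → -2
The second coordinate changes by +5 each step: at step 8 it is 29.

(-2, 29)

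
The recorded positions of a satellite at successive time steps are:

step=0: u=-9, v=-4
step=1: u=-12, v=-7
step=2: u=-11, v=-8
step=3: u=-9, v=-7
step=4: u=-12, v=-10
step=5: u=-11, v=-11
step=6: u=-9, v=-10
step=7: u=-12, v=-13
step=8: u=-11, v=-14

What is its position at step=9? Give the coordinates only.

u=-9, v=-13

Differencing gives (-3, -3), (+1, -1), (+2, +1), (-3, -3), (+1, -1), (+2, +1), (-3, -3), (+1, -1). This is the pattern (-3, -3), (+1, -1), (+2, +1) repeated.
step 9: apply (+2, +1) → u=-9, v=-13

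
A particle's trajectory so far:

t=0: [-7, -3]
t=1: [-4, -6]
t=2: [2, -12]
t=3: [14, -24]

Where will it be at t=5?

[86, -96]

Consecutive displacements [+3, -3], [+6, -6], [+12, -12] scale by a factor of 2 each step.
step 4: [14, -24] + [+24, -24] → [38, -48]
step 5: [38, -48] + [+48, -48] → [86, -96]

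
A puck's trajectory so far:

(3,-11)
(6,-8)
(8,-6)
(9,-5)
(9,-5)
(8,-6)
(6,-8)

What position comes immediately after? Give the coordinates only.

(3,-11)

First differences are (+3,+3), (+2,+2), (+1,+1), (+0,+0), (-1,-1), (-2,-2); their common second difference is (-1,-1) (constant acceleration).
step 7: (6,-8) + (-3,-3) → (3,-11)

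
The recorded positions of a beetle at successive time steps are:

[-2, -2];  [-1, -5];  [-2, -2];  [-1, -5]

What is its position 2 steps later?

[-1, -5]

The jumps are [+1, -3], [-1, +3], [+1, -3] — a geometric progression with ratio -1.
step 4: [-1, -5] + [-1, +3] → [-2, -2]
step 5: [-2, -2] + [+1, -3] → [-1, -5]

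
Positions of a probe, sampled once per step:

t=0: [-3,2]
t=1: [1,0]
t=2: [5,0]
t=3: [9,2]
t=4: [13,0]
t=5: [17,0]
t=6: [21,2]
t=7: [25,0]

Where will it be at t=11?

[41,0]

The first coordinate changes by +4 each step, so at step 11 it is -3 + 11·(4) = 41.
The second coordinate repeats the cycle [2, 0, 0] with period 3; step 11 mod 3 = 2, giving 0.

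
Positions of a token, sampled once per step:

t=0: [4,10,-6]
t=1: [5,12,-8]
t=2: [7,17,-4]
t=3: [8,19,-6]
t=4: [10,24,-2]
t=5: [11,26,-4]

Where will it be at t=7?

[14,33,-2]

The moves between consecutive positions are [+1,+2,-2], [+2,+5,+4], [+1,+2,-2], [+2,+5,+4], [+1,+2,-2]; they repeat the 2-cycle [[+1,+2,-2], [+2,+5,+4]].
step 6: apply [+2,+5,+4] → [13,31,0]
step 7: apply [+1,+2,-2] → [14,33,-2]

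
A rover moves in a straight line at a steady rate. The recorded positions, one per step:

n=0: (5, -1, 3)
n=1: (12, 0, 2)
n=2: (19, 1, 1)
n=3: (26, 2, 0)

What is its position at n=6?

Constant displacement of (+7, +1, -1) per step.
step 4: (26, 2, 0) + (+7, +1, -1) → (33, 3, -1)
step 5: (33, 3, -1) + (+7, +1, -1) → (40, 4, -2)
step 6: (40, 4, -2) + (+7, +1, -1) → (47, 5, -3)

(47, 5, -3)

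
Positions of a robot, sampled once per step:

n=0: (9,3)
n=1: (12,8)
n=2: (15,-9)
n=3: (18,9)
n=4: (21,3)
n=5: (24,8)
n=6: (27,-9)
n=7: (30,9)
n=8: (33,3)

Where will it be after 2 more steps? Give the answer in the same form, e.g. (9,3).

The first coordinate changes by +3 each step, so at step 10 it is 9 + 10·(3) = 39.
The second coordinate repeats the cycle [3, 8, -9, 9] with period 4; step 10 mod 4 = 2, giving -9.

(39,-9)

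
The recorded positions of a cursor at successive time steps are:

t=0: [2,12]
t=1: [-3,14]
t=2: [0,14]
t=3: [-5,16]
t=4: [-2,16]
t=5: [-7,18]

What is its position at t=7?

[-9,20]

Differencing gives [-5,+2], [+3,+0], [-5,+2], [+3,+0], [-5,+2]. This is the pattern [-5,+2], [+3,+0] repeated.
step 6: apply [+3,+0] → [-4,18]
step 7: apply [-5,+2] → [-9,20]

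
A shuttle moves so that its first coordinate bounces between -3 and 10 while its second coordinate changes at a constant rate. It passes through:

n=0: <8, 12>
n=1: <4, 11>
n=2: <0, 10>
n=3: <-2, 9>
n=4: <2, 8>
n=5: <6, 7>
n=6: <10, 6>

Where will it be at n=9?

The first coordinate reflects between -3 and 10, moving 4 per step.
  step 7: 10 → 6
  step 8: 6 → 2
  step 9: 2 → -2
The second coordinate changes by -1 each step: at step 9 it is 3.

<-2, 3>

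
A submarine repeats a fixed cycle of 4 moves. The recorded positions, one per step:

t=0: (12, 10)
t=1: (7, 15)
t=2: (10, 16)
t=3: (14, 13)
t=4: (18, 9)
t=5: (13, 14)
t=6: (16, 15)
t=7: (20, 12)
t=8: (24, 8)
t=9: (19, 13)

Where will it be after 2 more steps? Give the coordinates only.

Differencing gives (-5, +5), (+3, +1), (+4, -3), (+4, -4), (-5, +5), (+3, +1), (+4, -3), (+4, -4), (-5, +5). This is the pattern (-5, +5), (+3, +1), (+4, -3), (+4, -4) repeated.
step 10: apply (+3, +1) → (22, 14)
step 11: apply (+4, -3) → (26, 11)

(26, 11)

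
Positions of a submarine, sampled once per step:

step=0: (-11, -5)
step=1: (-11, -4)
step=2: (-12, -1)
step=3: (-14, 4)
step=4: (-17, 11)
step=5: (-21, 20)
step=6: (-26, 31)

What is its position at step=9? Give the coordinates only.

(-47, 76)

Successive displacements: (+0, +1), (-1, +3), (-2, +5), (-3, +7), (-4, +9), (-5, +11) — each changes by (-1, +2).
step 7: (-26, 31) + (-6, +13) → (-32, 44)
step 8: (-32, 44) + (-7, +15) → (-39, 59)
step 9: (-39, 59) + (-8, +17) → (-47, 76)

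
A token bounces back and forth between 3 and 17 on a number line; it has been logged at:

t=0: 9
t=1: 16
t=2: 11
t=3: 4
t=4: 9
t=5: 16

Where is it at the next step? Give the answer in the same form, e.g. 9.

11

The value reflects between 3 and 17, moving 7 per step.
  step 6: 16 → 11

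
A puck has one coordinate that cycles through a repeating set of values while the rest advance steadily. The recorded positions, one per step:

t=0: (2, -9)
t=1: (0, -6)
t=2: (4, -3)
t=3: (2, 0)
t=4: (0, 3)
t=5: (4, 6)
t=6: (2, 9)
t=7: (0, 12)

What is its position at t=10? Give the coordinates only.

The first coordinate repeats the cycle [2, 0, 4] with period 3; step 10 mod 3 = 1, giving 0.
The second coordinate changes by +3 each step, so at step 10 it is -9 + 10·(3) = 21.

(0, 21)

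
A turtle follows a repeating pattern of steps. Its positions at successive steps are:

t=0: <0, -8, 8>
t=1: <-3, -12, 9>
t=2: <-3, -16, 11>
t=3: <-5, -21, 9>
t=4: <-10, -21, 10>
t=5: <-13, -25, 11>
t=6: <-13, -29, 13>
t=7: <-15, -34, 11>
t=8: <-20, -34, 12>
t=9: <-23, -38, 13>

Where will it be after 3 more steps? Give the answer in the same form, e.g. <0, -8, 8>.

Differencing gives <-3, -4, +1>, <+0, -4, +2>, <-2, -5, -2>, <-5, +0, +1>, <-3, -4, +1>, <+0, -4, +2>, <-2, -5, -2>, <-5, +0, +1>, <-3, -4, +1>. This is the pattern <-3, -4, +1>, <+0, -4, +2>, <-2, -5, -2>, <-5, +0, +1> repeated.
step 10: apply <+0, -4, +2> → <-23, -42, 15>
step 11: apply <-2, -5, -2> → <-25, -47, 13>
step 12: apply <-5, +0, +1> → <-30, -47, 14>

<-30, -47, 14>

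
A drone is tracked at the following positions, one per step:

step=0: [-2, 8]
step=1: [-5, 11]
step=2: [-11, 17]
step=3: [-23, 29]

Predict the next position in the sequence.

Step-to-step displacements: [-3, +3], [-6, +6], [-12, +12]; each is 2× the previous.
step 4: [-23, 29] + [-24, +24] → [-47, 53]

[-47, 53]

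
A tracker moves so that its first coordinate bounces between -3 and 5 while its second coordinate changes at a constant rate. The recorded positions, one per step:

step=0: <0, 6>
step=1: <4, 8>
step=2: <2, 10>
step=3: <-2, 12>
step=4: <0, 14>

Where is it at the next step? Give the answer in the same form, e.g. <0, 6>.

<4, 16>

The first coordinate travels 4 per step and bounces off the walls at -3 and 5.
  step 5: 0 → 4
The second coordinate changes by +2 each step: at step 5 it is 16.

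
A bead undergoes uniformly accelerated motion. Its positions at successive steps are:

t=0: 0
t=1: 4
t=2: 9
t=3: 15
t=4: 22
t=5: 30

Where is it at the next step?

39

Successive displacements: +4, +5, +6, +7, +8 — each changes by +1.
step 6: 30 + 9 → 39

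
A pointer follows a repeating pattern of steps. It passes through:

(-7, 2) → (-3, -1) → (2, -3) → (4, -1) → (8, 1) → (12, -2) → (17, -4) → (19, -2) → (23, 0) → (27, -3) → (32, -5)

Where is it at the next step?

The moves between consecutive positions are (+4, -3), (+5, -2), (+2, +2), (+4, +2), (+4, -3), (+5, -2), (+2, +2), (+4, +2), (+4, -3), (+5, -2); they repeat the 4-cycle [(+4, -3), (+5, -2), (+2, +2), (+4, +2)].
step 11: apply (+2, +2) → (34, -3)

(34, -3)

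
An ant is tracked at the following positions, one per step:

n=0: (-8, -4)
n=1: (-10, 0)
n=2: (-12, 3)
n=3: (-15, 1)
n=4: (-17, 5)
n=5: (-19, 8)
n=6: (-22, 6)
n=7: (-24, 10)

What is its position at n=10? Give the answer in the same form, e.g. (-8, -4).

(-31, 15)

Step-to-step displacements: (-2, +4), (-2, +3), (-3, -2), (-2, +4), (-2, +3), (-3, -2), (-2, +4) — a repeating cycle of length 3.
step 8: apply (-2, +3) → (-26, 13)
step 9: apply (-3, -2) → (-29, 11)
step 10: apply (-2, +4) → (-31, 15)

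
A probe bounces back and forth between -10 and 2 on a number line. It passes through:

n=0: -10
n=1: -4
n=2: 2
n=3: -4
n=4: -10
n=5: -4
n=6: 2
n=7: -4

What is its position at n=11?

-4

The value reflects between -10 and 2, moving 6 per step.
  step 8: -4 → -10
  step 9: -10 → -4
  step 10: -4 → 2
  step 11: 2 → -4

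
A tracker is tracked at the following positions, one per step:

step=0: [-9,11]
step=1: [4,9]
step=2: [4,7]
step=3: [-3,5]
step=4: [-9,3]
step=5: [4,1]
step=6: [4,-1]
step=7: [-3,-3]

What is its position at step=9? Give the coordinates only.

The first coordinate repeats the cycle [-9, 4, 4, -3] with period 4; step 9 mod 4 = 1, giving 4.
The second coordinate changes by -2 each step, so at step 9 it is 11 + 9·(-2) = -7.

[4,-7]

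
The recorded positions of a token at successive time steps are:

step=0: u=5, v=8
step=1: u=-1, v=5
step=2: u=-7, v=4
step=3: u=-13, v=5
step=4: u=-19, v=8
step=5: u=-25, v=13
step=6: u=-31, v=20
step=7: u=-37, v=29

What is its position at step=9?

Taking differences between consecutive positions: (-6, -3), (-6, -1), (-6, +1), (-6, +3), (-6, +5), (-6, +7), (-6, +9). These grow by (+0, +2) each step.
step 8: u=-37, v=29 + (-6, +11) → u=-43, v=40
step 9: u=-43, v=40 + (-6, +13) → u=-49, v=53

u=-49, v=53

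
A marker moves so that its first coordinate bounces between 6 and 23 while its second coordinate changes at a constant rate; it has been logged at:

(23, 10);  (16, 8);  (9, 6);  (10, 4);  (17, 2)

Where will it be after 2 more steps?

(15, -2)

The first coordinate travels 7 per step and bounces off the walls at 6 and 23.
  step 5: 17 → 22
  step 6: 22 → 15
The second coordinate changes by -2 each step: at step 6 it is -2.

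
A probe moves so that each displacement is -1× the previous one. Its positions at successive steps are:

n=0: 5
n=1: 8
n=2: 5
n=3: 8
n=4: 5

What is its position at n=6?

Consecutive displacements +3, -3, +3, -3 scale by a factor of -1 each step.
step 5: 5 + 3 → 8
step 6: 8 − 3 → 5

5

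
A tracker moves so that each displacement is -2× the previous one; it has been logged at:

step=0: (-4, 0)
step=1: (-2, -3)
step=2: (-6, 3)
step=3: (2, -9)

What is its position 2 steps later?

(18, -33)

The jumps are (+2, -3), (-4, +6), (+8, -12) — a geometric progression with ratio -2.
step 4: (2, -9) + (-16, +24) → (-14, 15)
step 5: (-14, 15) + (+32, -48) → (18, -33)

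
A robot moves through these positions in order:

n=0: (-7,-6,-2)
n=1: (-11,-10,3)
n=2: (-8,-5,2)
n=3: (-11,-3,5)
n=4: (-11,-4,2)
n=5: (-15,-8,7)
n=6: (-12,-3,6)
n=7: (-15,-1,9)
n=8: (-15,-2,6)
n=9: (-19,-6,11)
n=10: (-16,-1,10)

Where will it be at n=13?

Differencing gives (-4,-4,+5), (+3,+5,-1), (-3,+2,+3), (+0,-1,-3), (-4,-4,+5), (+3,+5,-1), (-3,+2,+3), (+0,-1,-3), (-4,-4,+5), (+3,+5,-1). This is the pattern (-4,-4,+5), (+3,+5,-1), (-3,+2,+3), (+0,-1,-3) repeated.
step 11: apply (-3,+2,+3) → (-19,1,13)
step 12: apply (+0,-1,-3) → (-19,0,10)
step 13: apply (-4,-4,+5) → (-23,-4,15)

(-23,-4,15)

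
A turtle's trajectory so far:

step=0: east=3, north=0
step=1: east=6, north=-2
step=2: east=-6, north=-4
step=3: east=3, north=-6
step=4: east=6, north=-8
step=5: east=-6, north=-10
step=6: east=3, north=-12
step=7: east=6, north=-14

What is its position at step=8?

The east coordinate repeats the cycle [3, 6, -6] with period 3; step 8 mod 3 = 2, giving -6.
The north coordinate changes by -2 each step, so at step 8 it is 0 + 8·(-2) = -16.

east=-6, north=-16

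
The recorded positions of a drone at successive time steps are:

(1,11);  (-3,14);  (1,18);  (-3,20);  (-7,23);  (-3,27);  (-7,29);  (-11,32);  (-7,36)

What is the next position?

(-11,38)

Step-to-step displacements: (-4,+3), (+4,+4), (-4,+2), (-4,+3), (+4,+4), (-4,+2), (-4,+3), (+4,+4) — a repeating cycle of length 3.
step 9: apply (-4,+2) → (-11,38)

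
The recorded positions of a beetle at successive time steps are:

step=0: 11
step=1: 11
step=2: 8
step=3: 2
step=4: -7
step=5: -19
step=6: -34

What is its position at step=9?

-97

Taking differences between consecutive positions: +0, -3, -6, -9, -12, -15. These grow by -3 each step.
step 7: -34 − 18 → -52
step 8: -52 − 21 → -73
step 9: -73 − 24 → -97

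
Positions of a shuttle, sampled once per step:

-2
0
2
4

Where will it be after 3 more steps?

10

Constant displacement of +2 per step.
step 4: 4 + 2 → 6
step 5: 6 + 2 → 8
step 6: 8 + 2 → 10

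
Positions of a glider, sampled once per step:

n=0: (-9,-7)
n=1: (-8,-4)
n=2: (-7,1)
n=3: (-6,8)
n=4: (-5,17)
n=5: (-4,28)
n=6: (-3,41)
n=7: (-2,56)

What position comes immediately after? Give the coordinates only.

(-1,73)

Taking differences between consecutive positions: (+1,+3), (+1,+5), (+1,+7), (+1,+9), (+1,+11), (+1,+13), (+1,+15). These grow by (+0,+2) each step.
step 8: (-2,56) + (+1,+17) → (-1,73)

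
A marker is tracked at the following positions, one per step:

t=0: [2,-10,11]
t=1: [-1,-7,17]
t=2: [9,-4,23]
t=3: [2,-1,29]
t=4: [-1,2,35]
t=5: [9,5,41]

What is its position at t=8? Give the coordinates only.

[9,14,59]

The first coordinate repeats the cycle [2, -1, 9] with period 3; step 8 mod 3 = 2, giving 9.
The second coordinate changes by +3 each step, so at step 8 it is -10 + 8·(3) = 14.
The third coordinate changes by +6 each step, so at step 8 it is 11 + 8·(6) = 59.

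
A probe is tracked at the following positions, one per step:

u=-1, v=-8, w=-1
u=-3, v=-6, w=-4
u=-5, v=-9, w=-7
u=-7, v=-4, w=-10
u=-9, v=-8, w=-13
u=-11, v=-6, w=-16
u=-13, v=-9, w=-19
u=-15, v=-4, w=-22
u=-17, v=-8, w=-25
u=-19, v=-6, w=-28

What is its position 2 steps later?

The u coordinate changes by -2 each step, so at step 11 it is -1 + 11·(-2) = -23.
The v coordinate repeats the cycle [-8, -6, -9, -4] with period 4; step 11 mod 4 = 3, giving -4.
The w coordinate changes by -3 each step, so at step 11 it is -1 + 11·(-3) = -34.

u=-23, v=-4, w=-34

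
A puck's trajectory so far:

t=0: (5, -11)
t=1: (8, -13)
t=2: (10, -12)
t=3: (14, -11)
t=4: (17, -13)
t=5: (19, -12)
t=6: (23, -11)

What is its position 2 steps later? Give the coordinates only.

The moves between consecutive positions are (+3, -2), (+2, +1), (+4, +1), (+3, -2), (+2, +1), (+4, +1); they repeat the 3-cycle [(+3, -2), (+2, +1), (+4, +1)].
step 7: apply (+3, -2) → (26, -13)
step 8: apply (+2, +1) → (28, -12)

(28, -12)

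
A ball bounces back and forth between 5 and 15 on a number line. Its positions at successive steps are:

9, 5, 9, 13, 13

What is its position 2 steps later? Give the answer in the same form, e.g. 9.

The value reflects between 5 and 15, moving 4 per step.
  step 5: 13 → 9
  step 6: 9 → 5

5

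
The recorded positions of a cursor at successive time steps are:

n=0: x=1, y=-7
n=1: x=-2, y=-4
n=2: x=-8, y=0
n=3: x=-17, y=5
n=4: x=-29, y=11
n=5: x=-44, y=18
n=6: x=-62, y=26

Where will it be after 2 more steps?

Successive displacements: (-3, +3), (-6, +4), (-9, +5), (-12, +6), (-15, +7), (-18, +8) — each changes by (-3, +1).
step 7: x=-62, y=26 + (-21, +9) → x=-83, y=35
step 8: x=-83, y=35 + (-24, +10) → x=-107, y=45

x=-107, y=45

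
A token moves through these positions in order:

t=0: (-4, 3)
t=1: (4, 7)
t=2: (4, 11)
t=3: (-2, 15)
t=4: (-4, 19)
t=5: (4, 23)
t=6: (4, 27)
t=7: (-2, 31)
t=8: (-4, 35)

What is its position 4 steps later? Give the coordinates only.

The first coordinate repeats the cycle [-4, 4, 4, -2] with period 4; step 12 mod 4 = 0, giving -4.
The second coordinate changes by +4 each step, so at step 12 it is 3 + 12·(4) = 51.

(-4, 51)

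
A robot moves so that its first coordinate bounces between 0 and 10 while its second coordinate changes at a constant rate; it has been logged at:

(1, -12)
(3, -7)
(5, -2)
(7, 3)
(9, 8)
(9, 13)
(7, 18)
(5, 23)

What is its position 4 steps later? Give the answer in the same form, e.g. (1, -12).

(3, 43)

The first coordinate reflects between 0 and 10, moving 2 per step.
  step 8: 5 → 3
  step 9: 3 → 1
  step 10: 1 → 1
  step 11: 1 → 3
The second coordinate changes by +5 each step: at step 11 it is 43.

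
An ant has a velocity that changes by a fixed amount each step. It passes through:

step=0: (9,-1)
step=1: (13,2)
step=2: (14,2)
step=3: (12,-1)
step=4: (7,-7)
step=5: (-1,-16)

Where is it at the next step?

First differences are (+4,+3), (+1,+0), (-2,-3), (-5,-6), (-8,-9); their common second difference is (-3,-3) (constant acceleration).
step 6: (-1,-16) + (-11,-12) → (-12,-28)

(-12,-28)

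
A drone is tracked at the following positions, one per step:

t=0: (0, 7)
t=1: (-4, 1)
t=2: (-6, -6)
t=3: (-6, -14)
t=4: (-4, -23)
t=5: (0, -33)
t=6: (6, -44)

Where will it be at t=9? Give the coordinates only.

Taking differences between consecutive positions: (-4, -6), (-2, -7), (+0, -8), (+2, -9), (+4, -10), (+6, -11). These grow by (+2, -1) each step.
step 7: (6, -44) + (+8, -12) → (14, -56)
step 8: (14, -56) + (+10, -13) → (24, -69)
step 9: (24, -69) + (+12, -14) → (36, -83)

(36, -83)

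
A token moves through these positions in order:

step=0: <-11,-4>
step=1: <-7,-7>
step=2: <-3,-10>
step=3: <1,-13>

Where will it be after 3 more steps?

<13,-22>

Each step adds <+4,-3> to the position.
step 4: <1,-13> + <+4,-3> → <5,-16>
step 5: <5,-16> + <+4,-3> → <9,-19>
step 6: <9,-19> + <+4,-3> → <13,-22>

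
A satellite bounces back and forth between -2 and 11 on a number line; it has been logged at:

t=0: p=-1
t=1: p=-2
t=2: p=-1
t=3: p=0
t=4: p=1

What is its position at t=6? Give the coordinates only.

The value travels 1 per step and bounces off the walls at -2 and 11.
  step 5: 1 → 2
  step 6: 2 → 3

p=3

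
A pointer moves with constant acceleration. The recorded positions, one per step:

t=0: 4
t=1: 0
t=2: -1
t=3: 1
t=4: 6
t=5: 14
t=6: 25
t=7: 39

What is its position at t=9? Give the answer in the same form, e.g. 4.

76

First differences are -4, -1, +2, +5, +8, +11, +14; their common second difference is +3 (constant acceleration).
step 8: 39 + 17 → 56
step 9: 56 + 20 → 76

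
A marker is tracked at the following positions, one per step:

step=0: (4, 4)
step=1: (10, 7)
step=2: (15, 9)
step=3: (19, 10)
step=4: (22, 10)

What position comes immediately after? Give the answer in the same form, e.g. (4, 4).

First differences are (+6, +3), (+5, +2), (+4, +1), (+3, +0); their common second difference is (-1, -1) (constant acceleration).
step 5: (22, 10) + (+2, -1) → (24, 9)

(24, 9)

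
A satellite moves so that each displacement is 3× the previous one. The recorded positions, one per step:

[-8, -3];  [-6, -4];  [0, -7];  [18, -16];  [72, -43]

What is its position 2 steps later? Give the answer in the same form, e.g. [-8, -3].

Consecutive displacements [+2, -1], [+6, -3], [+18, -9], [+54, -27] scale by a factor of 3 each step.
step 5: [72, -43] + [+162, -81] → [234, -124]
step 6: [234, -124] + [+486, -243] → [720, -367]

[720, -367]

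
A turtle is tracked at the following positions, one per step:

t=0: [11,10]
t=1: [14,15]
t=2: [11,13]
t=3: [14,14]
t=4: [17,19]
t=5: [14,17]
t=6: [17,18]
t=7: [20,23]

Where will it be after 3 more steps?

Step-to-step displacements: [+3,+5], [-3,-2], [+3,+1], [+3,+5], [-3,-2], [+3,+1], [+3,+5] — a repeating cycle of length 3.
step 8: apply [-3,-2] → [17,21]
step 9: apply [+3,+1] → [20,22]
step 10: apply [+3,+5] → [23,27]

[23,27]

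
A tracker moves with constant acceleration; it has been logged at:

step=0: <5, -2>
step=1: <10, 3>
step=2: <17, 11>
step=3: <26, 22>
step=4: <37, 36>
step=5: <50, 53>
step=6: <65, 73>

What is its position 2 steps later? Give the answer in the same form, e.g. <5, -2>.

<101, 122>

Successive displacements: <+5, +5>, <+7, +8>, <+9, +11>, <+11, +14>, <+13, +17>, <+15, +20> — each changes by <+2, +3>.
step 7: <65, 73> + <+17, +23> → <82, 96>
step 8: <82, 96> + <+19, +26> → <101, 122>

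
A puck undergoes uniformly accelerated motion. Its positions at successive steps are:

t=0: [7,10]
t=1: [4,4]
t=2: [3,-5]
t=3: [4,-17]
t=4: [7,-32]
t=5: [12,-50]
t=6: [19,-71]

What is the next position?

Successive displacements: [-3,-6], [-1,-9], [+1,-12], [+3,-15], [+5,-18], [+7,-21] — each changes by [+2,-3].
step 7: [19,-71] + [+9,-24] → [28,-95]

[28,-95]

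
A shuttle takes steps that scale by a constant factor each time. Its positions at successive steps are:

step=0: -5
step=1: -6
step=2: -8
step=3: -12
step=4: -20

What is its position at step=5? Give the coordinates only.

-36

Step-to-step displacements: -1, -2, -4, -8; each is 2× the previous.
step 5: -20 − 16 → -36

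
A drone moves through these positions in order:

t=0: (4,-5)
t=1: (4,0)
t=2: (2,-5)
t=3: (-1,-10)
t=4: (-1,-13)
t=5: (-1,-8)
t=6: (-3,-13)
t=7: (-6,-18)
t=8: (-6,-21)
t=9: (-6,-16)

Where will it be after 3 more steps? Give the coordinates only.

(-11,-29)

Differencing gives (+0,+5), (-2,-5), (-3,-5), (+0,-3), (+0,+5), (-2,-5), (-3,-5), (+0,-3), (+0,+5). This is the pattern (+0,+5), (-2,-5), (-3,-5), (+0,-3) repeated.
step 10: apply (-2,-5) → (-8,-21)
step 11: apply (-3,-5) → (-11,-26)
step 12: apply (+0,-3) → (-11,-29)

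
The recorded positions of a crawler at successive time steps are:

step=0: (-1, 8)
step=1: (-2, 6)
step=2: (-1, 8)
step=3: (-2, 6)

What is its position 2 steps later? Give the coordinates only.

(-2, 6)

Consecutive displacements (-1, -2), (+1, +2), (-1, -2) scale by a factor of -1 each step.
step 4: (-2, 6) + (+1, +2) → (-1, 8)
step 5: (-1, 8) + (-1, -2) → (-2, 6)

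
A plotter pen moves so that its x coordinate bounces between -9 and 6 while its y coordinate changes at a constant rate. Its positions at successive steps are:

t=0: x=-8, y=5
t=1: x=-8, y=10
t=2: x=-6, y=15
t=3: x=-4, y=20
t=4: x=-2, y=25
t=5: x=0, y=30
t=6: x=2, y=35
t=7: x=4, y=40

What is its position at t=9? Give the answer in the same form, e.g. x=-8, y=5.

The x coordinate reflects between -9 and 6, moving 2 per step.
  step 8: 4 → 6
  step 9: 6 → 4
The y coordinate changes by +5 each step: at step 9 it is 50.

x=4, y=50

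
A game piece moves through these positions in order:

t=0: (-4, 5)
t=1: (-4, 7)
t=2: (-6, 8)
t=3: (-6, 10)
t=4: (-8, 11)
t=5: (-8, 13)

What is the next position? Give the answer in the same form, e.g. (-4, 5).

(-10, 14)

Step-to-step displacements: (+0, +2), (-2, +1), (+0, +2), (-2, +1), (+0, +2) — a repeating cycle of length 2.
step 6: apply (-2, +1) → (-10, 14)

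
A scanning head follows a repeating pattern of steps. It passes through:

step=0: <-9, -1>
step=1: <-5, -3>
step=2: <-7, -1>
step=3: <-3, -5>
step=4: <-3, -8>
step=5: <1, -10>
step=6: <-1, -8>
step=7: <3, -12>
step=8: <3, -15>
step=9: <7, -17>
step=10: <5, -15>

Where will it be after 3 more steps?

The moves between consecutive positions are <+4, -2>, <-2, +2>, <+4, -4>, <+0, -3>, <+4, -2>, <-2, +2>, <+4, -4>, <+0, -3>, <+4, -2>, <-2, +2>; they repeat the 4-cycle [<+4, -2>, <-2, +2>, <+4, -4>, <+0, -3>].
step 11: apply <+4, -4> → <9, -19>
step 12: apply <+0, -3> → <9, -22>
step 13: apply <+4, -2> → <13, -24>

<13, -24>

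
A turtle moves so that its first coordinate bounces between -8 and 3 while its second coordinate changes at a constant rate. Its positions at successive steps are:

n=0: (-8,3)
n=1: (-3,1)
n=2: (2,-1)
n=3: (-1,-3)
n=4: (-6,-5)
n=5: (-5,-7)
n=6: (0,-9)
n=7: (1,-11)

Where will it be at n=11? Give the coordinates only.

(3,-19)

The first coordinate reflects between -8 and 3, moving 5 per step.
  step 8: 1 → -4
  step 9: -4 → -7
  step 10: -7 → -2
  step 11: -2 → 3
The second coordinate changes by -2 each step: at step 11 it is -19.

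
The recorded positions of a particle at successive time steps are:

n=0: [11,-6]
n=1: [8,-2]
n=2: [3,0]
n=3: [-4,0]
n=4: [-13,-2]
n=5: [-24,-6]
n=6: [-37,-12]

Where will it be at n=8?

Successive displacements: [-3,+4], [-5,+2], [-7,+0], [-9,-2], [-11,-4], [-13,-6] — each changes by [-2,-2].
step 7: [-37,-12] + [-15,-8] → [-52,-20]
step 8: [-52,-20] + [-17,-10] → [-69,-30]

[-69,-30]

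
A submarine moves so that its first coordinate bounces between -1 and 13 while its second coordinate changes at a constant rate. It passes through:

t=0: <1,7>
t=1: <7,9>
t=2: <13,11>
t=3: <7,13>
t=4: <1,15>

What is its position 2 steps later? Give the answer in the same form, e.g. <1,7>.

<9,19>

The first coordinate travels 6 per step and bounces off the walls at -1 and 13.
  step 5: 1 → 3
  step 6: 3 → 9
The second coordinate changes by +2 each step: at step 6 it is 19.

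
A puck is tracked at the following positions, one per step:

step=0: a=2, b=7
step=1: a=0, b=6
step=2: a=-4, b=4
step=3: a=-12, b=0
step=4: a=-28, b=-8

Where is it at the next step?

a=-60, b=-24

Step-to-step displacements: (-2, -1), (-4, -2), (-8, -4), (-16, -8); each is 2× the previous.
step 5: a=-28, b=-8 + (-32, -16) → a=-60, b=-24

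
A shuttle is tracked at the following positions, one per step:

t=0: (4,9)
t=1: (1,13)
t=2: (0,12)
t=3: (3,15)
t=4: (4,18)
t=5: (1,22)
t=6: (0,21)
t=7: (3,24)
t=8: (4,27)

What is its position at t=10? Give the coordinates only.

Differencing gives (-3,+4), (-1,-1), (+3,+3), (+1,+3), (-3,+4), (-1,-1), (+3,+3), (+1,+3). This is the pattern (-3,+4), (-1,-1), (+3,+3), (+1,+3) repeated.
step 9: apply (-3,+4) → (1,31)
step 10: apply (-1,-1) → (0,30)

(0,30)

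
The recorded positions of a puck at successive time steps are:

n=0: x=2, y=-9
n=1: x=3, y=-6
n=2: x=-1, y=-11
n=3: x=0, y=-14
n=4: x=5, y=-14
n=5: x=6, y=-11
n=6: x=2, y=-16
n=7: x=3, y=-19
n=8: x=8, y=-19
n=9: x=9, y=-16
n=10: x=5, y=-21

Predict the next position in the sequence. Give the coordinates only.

The moves between consecutive positions are (+1,+3), (-4,-5), (+1,-3), (+5,+0), (+1,+3), (-4,-5), (+1,-3), (+5,+0), (+1,+3), (-4,-5); they repeat the 4-cycle [(+1,+3), (-4,-5), (+1,-3), (+5,+0)].
step 11: apply (+1,-3) → x=6, y=-24

x=6, y=-24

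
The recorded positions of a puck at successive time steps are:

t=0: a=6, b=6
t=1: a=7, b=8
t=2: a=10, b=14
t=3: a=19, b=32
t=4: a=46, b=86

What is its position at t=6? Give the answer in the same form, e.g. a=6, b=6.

Step-to-step displacements: (+1,+2), (+3,+6), (+9,+18), (+27,+54); each is 3× the previous.
step 5: a=46, b=86 + (+81,+162) → a=127, b=248
step 6: a=127, b=248 + (+243,+486) → a=370, b=734

a=370, b=734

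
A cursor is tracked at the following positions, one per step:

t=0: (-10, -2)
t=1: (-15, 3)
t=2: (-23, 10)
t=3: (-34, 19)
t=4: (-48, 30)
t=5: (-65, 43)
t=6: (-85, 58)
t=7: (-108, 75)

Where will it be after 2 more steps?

(-163, 115)

Taking differences between consecutive positions: (-5, +5), (-8, +7), (-11, +9), (-14, +11), (-17, +13), (-20, +15), (-23, +17). These grow by (-3, +2) each step.
step 8: (-108, 75) + (-26, +19) → (-134, 94)
step 9: (-134, 94) + (-29, +21) → (-163, 115)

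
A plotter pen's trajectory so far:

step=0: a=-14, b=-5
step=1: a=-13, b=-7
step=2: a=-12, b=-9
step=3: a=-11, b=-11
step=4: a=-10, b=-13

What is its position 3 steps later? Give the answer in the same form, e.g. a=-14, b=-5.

Constant displacement of (+1,-2) per step.
step 5: a=-10, b=-13 + (+1,-2) → a=-9, b=-15
step 6: a=-9, b=-15 + (+1,-2) → a=-8, b=-17
step 7: a=-8, b=-17 + (+1,-2) → a=-7, b=-19

a=-7, b=-19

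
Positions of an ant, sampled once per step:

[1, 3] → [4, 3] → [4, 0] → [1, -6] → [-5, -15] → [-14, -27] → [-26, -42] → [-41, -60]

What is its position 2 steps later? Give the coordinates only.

Taking differences between consecutive positions: [+3, +0], [+0, -3], [-3, -6], [-6, -9], [-9, -12], [-12, -15], [-15, -18]. These grow by [-3, -3] each step.
step 8: [-41, -60] + [-18, -21] → [-59, -81]
step 9: [-59, -81] + [-21, -24] → [-80, -105]

[-80, -105]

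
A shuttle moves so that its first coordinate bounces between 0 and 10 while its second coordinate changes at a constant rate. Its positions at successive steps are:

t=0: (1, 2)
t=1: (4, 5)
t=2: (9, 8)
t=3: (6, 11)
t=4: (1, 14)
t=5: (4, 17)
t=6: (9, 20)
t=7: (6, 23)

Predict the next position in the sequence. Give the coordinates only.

(1, 26)

The first coordinate reflects between 0 and 10, moving 5 per step.
  step 8: 6 → 1
The second coordinate changes by +3 each step: at step 8 it is 26.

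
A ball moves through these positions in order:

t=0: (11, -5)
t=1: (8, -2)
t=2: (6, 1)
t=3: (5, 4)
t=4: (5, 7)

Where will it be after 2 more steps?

First differences are (-3, +3), (-2, +3), (-1, +3), (+0, +3); their common second difference is (+1, +0) (constant acceleration).
step 5: (5, 7) + (+1, +3) → (6, 10)
step 6: (6, 10) + (+2, +3) → (8, 13)

(8, 13)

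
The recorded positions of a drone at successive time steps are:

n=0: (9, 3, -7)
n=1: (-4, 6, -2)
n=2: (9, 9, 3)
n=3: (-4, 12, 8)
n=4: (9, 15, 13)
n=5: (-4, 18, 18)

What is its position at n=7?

The first coordinate repeats the cycle [9, -4] with period 2; step 7 mod 2 = 1, giving -4.
The second coordinate changes by +3 each step, so at step 7 it is 3 + 7·(3) = 24.
The third coordinate changes by +5 each step, so at step 7 it is -7 + 7·(5) = 28.

(-4, 24, 28)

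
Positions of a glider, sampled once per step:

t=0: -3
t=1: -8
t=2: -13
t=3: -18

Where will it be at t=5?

The position changes by -5 every step.
step 4: -18 − 5 → -23
step 5: -23 − 5 → -28

-28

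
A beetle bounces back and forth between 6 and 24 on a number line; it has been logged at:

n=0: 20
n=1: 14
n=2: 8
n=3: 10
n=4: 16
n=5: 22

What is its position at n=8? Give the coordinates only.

The value reflects between 6 and 24, moving 6 per step.
  step 6: 22 → 20
  step 7: 20 → 14
  step 8: 14 → 8

8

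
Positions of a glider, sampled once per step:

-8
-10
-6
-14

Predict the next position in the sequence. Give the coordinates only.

Step-to-step displacements: -2, +4, -8; each is -2× the previous.
step 4: -14 + 16 → 2

2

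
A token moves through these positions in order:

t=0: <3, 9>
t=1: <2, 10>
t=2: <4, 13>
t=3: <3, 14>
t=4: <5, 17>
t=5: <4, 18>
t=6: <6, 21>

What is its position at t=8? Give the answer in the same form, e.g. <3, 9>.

Step-to-step displacements: <-1, +1>, <+2, +3>, <-1, +1>, <+2, +3>, <-1, +1>, <+2, +3> — a repeating cycle of length 2.
step 7: apply <-1, +1> → <5, 22>
step 8: apply <+2, +3> → <7, 25>

<7, 25>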